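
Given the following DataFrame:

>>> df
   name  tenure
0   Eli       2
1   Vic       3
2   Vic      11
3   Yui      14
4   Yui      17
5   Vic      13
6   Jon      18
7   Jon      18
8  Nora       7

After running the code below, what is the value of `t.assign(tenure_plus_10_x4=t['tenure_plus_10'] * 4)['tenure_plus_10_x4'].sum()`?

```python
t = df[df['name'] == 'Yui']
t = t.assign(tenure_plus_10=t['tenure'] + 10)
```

filter rows where name == 'Yui':
  name  tenure
3  Yui      14
4  Yui      17
add column tenure_plus_10 = t['tenure'] + 10:
  name  tenure  tenure_plus_10
3  Yui      14              24
4  Yui      17              27
add column tenure_plus_10_x4 = t['tenure_plus_10'] * 4:
  name  tenure  tenure_plus_10  tenure_plus_10_x4
3  Yui      14              24                 96
4  Yui      17              27                108
So sum() = 204.

204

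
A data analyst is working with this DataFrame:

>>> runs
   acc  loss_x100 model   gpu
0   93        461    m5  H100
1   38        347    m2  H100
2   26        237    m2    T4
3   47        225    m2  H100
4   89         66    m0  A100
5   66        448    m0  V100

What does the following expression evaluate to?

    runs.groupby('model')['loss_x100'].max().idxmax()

m5

group by model, max of loss_x100:
model
m0    448
m2    347
m5    461
Name: loss_x100, dtype: int64
Then the label with the largest value: m5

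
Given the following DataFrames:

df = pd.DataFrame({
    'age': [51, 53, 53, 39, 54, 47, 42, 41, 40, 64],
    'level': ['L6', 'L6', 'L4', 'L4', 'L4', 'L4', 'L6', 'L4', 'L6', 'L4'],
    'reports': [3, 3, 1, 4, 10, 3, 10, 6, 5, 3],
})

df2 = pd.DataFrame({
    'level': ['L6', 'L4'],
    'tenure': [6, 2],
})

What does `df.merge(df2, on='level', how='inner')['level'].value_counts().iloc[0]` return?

merge on 'level' (how='inner') → 10 rows:
   age level  reports  tenure
0   51    L6        3       6
1   53    L6        3       6
2   53    L4        1       2
3   39    L4        4       2
4   54    L4       10       2
5   47    L4        3       2
6   42    L6       10       6
7   41    L4        6       2
8   40    L6        5       6
9   64    L4        3       2
value_counts of level:
level
L4    6
L6    4
Name: count, dtype: int64
Hence 6.

6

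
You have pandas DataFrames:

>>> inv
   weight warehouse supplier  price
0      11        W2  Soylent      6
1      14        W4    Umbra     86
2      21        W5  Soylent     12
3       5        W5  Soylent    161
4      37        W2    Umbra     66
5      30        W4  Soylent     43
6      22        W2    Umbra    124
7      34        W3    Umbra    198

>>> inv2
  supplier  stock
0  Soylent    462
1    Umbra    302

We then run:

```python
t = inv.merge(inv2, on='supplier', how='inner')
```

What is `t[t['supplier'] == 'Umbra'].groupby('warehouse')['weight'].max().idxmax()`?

merge on 'supplier' (how='inner') → 8 rows:
   weight warehouse supplier  price  stock
0      11        W2  Soylent      6    462
1      14        W4    Umbra     86    302
2      21        W5  Soylent     12    462
3       5        W5  Soylent    161    462
4      37        W2    Umbra     66    302
5      30        W4  Soylent     43    462
6      22        W2    Umbra    124    302
7      34        W3    Umbra    198    302
filter rows where supplier == 'Umbra':
   weight warehouse supplier  price  stock
1      14        W4    Umbra     86    302
4      37        W2    Umbra     66    302
6      22        W2    Umbra    124    302
7      34        W3    Umbra    198    302
group by warehouse, max of weight:
warehouse
W2    37
W3    34
W4    14
Name: weight, dtype: int64
Reading off the label with the largest value, we get W2.

W2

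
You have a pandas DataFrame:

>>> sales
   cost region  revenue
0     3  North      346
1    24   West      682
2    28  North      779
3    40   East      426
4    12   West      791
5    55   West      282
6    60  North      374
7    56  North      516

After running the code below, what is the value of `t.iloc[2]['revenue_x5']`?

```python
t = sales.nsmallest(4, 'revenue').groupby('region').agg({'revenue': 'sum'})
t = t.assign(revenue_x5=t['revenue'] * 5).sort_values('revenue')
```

take 4 rows with smallest revenue:
   cost region  revenue
5    55   West      282
0     3  North      346
6    60  North      374
3    40   East      426
group by region, sum of revenue:
        revenue
region         
East        426
North       720
West        282
add column revenue_x5 = t['revenue'] * 5:
        revenue  revenue_x5
region                     
East        426        2130
North       720        3600
West        282        1410
sort by revenue:
        revenue  revenue_x5
region                     
West        282        1410
East        426        2130
North       720        3600
Taking the value at position 2, column 'revenue_x5' gives 3600.

3600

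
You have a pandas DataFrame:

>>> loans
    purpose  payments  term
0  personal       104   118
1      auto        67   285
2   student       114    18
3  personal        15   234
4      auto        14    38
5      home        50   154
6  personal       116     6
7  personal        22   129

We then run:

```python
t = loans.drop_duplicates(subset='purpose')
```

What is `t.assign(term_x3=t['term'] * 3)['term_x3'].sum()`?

drop duplicate purpose (keep=first):
    purpose  payments  term
0  personal       104   118
1      auto        67   285
2   student       114    18
5      home        50   154
add column term_x3 = t['term'] * 3:
    purpose  payments  term  term_x3
0  personal       104   118      354
1      auto        67   285      855
2   student       114    18       54
5      home        50   154      462

1725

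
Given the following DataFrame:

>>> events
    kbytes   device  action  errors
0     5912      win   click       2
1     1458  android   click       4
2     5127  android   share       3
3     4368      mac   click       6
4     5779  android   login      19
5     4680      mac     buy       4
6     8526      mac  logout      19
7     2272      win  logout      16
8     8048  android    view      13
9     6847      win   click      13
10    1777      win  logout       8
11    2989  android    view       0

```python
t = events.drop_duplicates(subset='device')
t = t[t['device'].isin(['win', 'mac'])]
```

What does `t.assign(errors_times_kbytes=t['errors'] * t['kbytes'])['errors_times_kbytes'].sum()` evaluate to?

38032

drop duplicate device (keep=first):
   kbytes   device action  errors
0    5912      win  click       2
1    1458  android  click       4
3    4368      mac  click       6
filter rows where device in ['win', 'mac']:
   kbytes device action  errors
0    5912    win  click       2
3    4368    mac  click       6
add column errors_times_kbytes = t['errors'] * t['kbytes']:
   kbytes device action  errors  errors_times_kbytes
0    5912    win  click       2                11824
3    4368    mac  click       6                26208
sum of column 'errors_times_kbytes' → 38032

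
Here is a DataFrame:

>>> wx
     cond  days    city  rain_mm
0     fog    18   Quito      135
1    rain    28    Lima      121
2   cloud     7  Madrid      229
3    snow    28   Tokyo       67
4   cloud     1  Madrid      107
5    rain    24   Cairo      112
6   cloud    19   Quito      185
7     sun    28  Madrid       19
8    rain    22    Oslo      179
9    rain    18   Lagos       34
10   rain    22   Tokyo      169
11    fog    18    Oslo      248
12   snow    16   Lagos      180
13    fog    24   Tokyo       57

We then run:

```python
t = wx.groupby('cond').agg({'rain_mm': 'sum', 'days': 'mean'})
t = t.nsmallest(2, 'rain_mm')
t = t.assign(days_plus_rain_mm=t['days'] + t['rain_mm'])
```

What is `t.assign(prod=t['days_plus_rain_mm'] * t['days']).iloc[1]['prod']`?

5918.0

group by cond: sum(rain_mm), mean(days):
       rain_mm  days
cond                
cloud      521   9.0
fog        440  20.0
rain       615  22.8
snow       247  22.0
sun         19  28.0
take 2 rows with smallest rain_mm:
      rain_mm  days
cond               
sun        19  28.0
snow      247  22.0
add column days_plus_rain_mm = t['days'] + t['rain_mm']:
      rain_mm  days  days_plus_rain_mm
cond                                  
sun        19  28.0               47.0
snow      247  22.0              269.0
add column prod = t['days_plus_rain_mm'] * t['days']:
      rain_mm  days  days_plus_rain_mm    prod
cond                                          
sun        19  28.0               47.0  1316.0
snow      247  22.0              269.0  5918.0
Finally, value at position 1, column 'prod' = 5918.0.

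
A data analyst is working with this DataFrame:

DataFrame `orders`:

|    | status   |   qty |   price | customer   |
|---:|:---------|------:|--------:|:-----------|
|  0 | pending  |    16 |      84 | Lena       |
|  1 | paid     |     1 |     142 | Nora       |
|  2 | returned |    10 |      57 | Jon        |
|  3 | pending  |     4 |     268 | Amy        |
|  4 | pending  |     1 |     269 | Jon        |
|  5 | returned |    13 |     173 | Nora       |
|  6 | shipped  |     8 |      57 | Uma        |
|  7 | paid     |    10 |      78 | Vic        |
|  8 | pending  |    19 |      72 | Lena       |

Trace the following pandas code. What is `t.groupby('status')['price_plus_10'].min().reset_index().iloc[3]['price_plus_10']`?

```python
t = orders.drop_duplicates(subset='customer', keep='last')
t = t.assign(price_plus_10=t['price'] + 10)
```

67

drop duplicate customer (keep=last):
     status  qty  price customer
3   pending    4    268      Amy
4   pending    1    269      Jon
5  returned   13    173     Nora
6   shipped    8     57      Uma
7      paid   10     78      Vic
8   pending   19     72     Lena
add column price_plus_10 = t['price'] + 10:
     status  qty  price customer  price_plus_10
3   pending    4    268      Amy            278
4   pending    1    269      Jon            279
5  returned   13    173     Nora            183
6   shipped    8     57      Uma             67
7      paid   10     78      Vic             88
8   pending   19     72     Lena             82
group by status, min of price_plus_10:
status
paid         88
pending      82
returned    183
shipped      67
Name: price_plus_10, dtype: int64
reset_index():
     status  price_plus_10
0      paid             88
1   pending             82
2  returned            183
3   shipped             67
The value at position 3, column 'price_plus_10' is 67.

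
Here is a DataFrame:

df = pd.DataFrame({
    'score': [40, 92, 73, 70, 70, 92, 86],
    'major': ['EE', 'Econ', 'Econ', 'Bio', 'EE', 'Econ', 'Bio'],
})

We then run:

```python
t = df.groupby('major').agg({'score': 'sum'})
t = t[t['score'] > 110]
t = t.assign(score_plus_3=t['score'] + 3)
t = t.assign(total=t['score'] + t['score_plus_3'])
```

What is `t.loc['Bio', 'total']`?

group by major, sum of score:
       score
major       
Bio      156
EE       110
Econ     257
filter rows where score > 110:
       score
major       
Bio      156
Econ     257
add column score_plus_3 = t['score'] + 3:
       score  score_plus_3
major                     
Bio      156           159
Econ     257           260
add column total = t['score'] + t['score_plus_3']:
       score  score_plus_3  total
major                            
Bio      156           159    315
Econ     257           260    517

315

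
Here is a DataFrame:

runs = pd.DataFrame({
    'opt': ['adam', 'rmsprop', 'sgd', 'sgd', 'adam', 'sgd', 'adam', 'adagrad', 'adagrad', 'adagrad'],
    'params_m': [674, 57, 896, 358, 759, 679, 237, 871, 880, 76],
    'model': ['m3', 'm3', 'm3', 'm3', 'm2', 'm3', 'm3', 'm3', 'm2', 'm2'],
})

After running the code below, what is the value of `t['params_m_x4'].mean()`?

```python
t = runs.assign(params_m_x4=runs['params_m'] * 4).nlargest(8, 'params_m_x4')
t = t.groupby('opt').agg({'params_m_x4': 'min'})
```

add column params_m_x4 = runs['params_m'] * 4:
       opt  params_m model  params_m_x4
0     adam       674    m3         2696
1  rmsprop        57    m3          228
2      sgd       896    m3         3584
3      sgd       358    m3         1432
4     adam       759    m2         3036
5      sgd       679    m3         2716
6     adam       237    m3          948
7  adagrad       871    m3         3484
8  adagrad       880    m2         3520
9  adagrad        76    m2          304
take 8 rows with largest params_m_x4:
       opt  params_m model  params_m_x4
2      sgd       896    m3         3584
8  adagrad       880    m2         3520
7  adagrad       871    m3         3484
4     adam       759    m2         3036
5      sgd       679    m3         2716
0     adam       674    m3         2696
3      sgd       358    m3         1432
6     adam       237    m3          948
group by opt, min of params_m_x4:
         params_m_x4
opt                 
adagrad         3484
adam             948
sgd             1432
Reading off the mean of column 'params_m_x4', we get 1954.66666667.

1954.66666667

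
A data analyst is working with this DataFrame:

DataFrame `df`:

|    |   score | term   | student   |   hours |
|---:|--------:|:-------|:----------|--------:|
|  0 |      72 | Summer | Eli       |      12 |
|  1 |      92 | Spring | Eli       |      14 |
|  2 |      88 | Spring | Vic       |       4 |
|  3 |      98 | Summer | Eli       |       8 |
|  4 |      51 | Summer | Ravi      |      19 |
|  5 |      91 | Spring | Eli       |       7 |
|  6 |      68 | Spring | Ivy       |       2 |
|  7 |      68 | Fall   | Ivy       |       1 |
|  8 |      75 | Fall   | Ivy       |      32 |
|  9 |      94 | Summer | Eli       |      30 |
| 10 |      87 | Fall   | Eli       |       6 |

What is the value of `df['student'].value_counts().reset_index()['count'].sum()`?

11

value_counts of student:
student
Eli     6
Ivy     3
Vic     1
Ravi    1
Name: count, dtype: int64
reset_index():
  student  count
0     Eli      6
1     Ivy      3
2     Vic      1
3    Ravi      1
sum of column 'count' → 11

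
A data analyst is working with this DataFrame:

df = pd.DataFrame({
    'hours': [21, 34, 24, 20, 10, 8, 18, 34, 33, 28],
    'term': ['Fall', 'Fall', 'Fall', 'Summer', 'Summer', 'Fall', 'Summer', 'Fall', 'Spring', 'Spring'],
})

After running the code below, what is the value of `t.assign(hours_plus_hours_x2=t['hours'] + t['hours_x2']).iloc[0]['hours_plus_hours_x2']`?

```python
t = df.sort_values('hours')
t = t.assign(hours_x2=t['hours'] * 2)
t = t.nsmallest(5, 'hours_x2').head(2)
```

24

sort by hours:
   hours    term
5      8    Fall
4     10  Summer
6     18  Summer
3     20  Summer
0     21    Fall
2     24    Fall
9     28  Spring
8     33  Spring
1     34    Fall
7     34    Fall
add column hours_x2 = t['hours'] * 2:
   hours    term  hours_x2
5      8    Fall        16
4     10  Summer        20
6     18  Summer        36
3     20  Summer        40
0     21    Fall        42
2     24    Fall        48
9     28  Spring        56
8     33  Spring        66
1     34    Fall        68
7     34    Fall        68
take 5 rows with smallest hours_x2:
   hours    term  hours_x2
5      8    Fall        16
4     10  Summer        20
6     18  Summer        36
3     20  Summer        40
0     21    Fall        42
take first 2 rows:
   hours    term  hours_x2
5      8    Fall        16
4     10  Summer        20
add column hours_plus_hours_x2 = t['hours'] + t['hours_x2']:
   hours    term  hours_x2  hours_plus_hours_x2
5      8    Fall        16                   24
4     10  Summer        20                   30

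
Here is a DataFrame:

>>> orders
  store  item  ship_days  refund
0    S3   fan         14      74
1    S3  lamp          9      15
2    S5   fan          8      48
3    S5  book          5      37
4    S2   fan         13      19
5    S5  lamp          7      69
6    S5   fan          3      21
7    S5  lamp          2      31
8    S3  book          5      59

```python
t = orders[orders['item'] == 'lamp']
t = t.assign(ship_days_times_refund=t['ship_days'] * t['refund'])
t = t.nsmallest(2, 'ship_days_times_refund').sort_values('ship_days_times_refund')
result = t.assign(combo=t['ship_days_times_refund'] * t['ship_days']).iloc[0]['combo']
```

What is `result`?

124

filter rows where item == 'lamp':
  store  item  ship_days  refund
1    S3  lamp          9      15
5    S5  lamp          7      69
7    S5  lamp          2      31
add column ship_days_times_refund = t['ship_days'] * t['refund']:
  store  item  ship_days  refund  ship_days_times_refund
1    S3  lamp          9      15                     135
5    S5  lamp          7      69                     483
7    S5  lamp          2      31                      62
take 2 rows with smallest ship_days_times_refund:
  store  item  ship_days  refund  ship_days_times_refund
7    S5  lamp          2      31                      62
1    S3  lamp          9      15                     135
sort by ship_days_times_refund:
  store  item  ship_days  refund  ship_days_times_refund
7    S5  lamp          2      31                      62
1    S3  lamp          9      15                     135
add column combo = t['ship_days_times_refund'] * t['ship_days']:
  store  item  ship_days  refund  ship_days_times_refund  combo
7    S5  lamp          2      31                      62    124
1    S3  lamp          9      15                     135   1215
The value at position 0, column 'combo' is 124.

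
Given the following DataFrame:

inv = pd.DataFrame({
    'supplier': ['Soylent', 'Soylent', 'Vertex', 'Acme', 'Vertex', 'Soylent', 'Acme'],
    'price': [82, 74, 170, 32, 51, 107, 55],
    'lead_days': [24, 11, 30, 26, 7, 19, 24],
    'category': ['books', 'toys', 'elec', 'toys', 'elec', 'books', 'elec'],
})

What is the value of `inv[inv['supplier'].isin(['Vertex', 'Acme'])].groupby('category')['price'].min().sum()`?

filter rows where supplier in ['Vertex', 'Acme']:
  supplier  price  lead_days category
2   Vertex    170         30     elec
3     Acme     32         26     toys
4   Vertex     51          7     elec
6     Acme     55         24     elec
group by category, min of price:
category
elec    51
toys    32
Name: price, dtype: int64

83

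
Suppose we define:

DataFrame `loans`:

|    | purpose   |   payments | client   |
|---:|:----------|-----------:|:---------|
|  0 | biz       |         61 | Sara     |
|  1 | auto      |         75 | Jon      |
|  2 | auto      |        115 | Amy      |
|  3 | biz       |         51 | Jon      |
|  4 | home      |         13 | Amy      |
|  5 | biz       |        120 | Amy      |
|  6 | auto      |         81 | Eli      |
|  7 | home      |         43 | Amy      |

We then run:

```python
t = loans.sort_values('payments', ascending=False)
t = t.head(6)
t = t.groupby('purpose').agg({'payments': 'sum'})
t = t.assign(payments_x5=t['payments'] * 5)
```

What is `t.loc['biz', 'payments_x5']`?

1160

sort by payments descending:
  purpose  payments client
5     biz       120    Amy
2    auto       115    Amy
6    auto        81    Eli
1    auto        75    Jon
0     biz        61   Sara
3     biz        51    Jon
7    home        43    Amy
4    home        13    Amy
take first 6 rows:
  purpose  payments client
5     biz       120    Amy
2    auto       115    Amy
6    auto        81    Eli
1    auto        75    Jon
0     biz        61   Sara
3     biz        51    Jon
group by purpose, sum of payments:
         payments
purpose          
auto          271
biz           232
add column payments_x5 = t['payments'] * 5:
         payments  payments_x5
purpose                       
auto          271         1355
biz           232         1160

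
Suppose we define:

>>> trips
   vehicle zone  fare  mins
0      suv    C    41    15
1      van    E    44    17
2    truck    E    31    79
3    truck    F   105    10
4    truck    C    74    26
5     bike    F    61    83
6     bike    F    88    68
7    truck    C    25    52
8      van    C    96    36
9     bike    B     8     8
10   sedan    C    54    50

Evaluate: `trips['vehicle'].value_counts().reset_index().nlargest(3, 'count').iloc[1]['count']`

value_counts of vehicle:
vehicle
truck    4
bike     3
van      2
suv      1
sedan    1
Name: count, dtype: int64
reset_index():
  vehicle  count
0   truck      4
1    bike      3
2     van      2
3     suv      1
4   sedan      1
take 3 rows with largest count:
  vehicle  count
0   truck      4
1    bike      3
2     van      2

3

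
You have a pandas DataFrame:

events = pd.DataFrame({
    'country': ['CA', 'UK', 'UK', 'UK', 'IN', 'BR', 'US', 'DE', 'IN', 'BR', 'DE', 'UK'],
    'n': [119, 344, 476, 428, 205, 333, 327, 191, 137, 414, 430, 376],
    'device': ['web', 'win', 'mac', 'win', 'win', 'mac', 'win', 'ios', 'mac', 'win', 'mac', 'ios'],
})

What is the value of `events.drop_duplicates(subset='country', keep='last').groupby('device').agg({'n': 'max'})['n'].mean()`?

drop duplicate country (keep=last):
   country    n device
0       CA  119    web
6       US  327    win
8       IN  137    mac
9       BR  414    win
10      DE  430    mac
11      UK  376    ios
group by device, max of n:
          n
device     
ios     376
mac     430
web     119
win     414
Taking the mean of column 'n' gives 334.75.

334.75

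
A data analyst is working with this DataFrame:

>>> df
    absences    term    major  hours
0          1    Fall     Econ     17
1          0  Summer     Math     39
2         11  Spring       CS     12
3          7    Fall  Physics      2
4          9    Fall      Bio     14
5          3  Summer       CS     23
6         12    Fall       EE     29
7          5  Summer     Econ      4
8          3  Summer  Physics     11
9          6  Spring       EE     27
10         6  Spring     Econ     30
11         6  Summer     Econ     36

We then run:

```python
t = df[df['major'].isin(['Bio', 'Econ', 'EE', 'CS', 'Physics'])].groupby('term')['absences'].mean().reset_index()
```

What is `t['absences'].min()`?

filter rows where major in ['Bio', 'Econ', 'EE', 'CS', 'Physics']:
    absences    term    major  hours
0          1    Fall     Econ     17
2         11  Spring       CS     12
3          7    Fall  Physics      2
4          9    Fall      Bio     14
5          3  Summer       CS     23
6         12    Fall       EE     29
7          5  Summer     Econ      4
8          3  Summer  Physics     11
9          6  Spring       EE     27
10         6  Spring     Econ     30
11         6  Summer     Econ     36
group by term, mean of absences:
term
Fall      7.250000
Spring    7.666667
Summer    4.250000
Name: absences, dtype: float64
reset_index():
     term  absences
0    Fall  7.250000
1  Spring  7.666667
2  Summer  4.250000
Reading off the min of column 'absences', we get 4.25.

4.25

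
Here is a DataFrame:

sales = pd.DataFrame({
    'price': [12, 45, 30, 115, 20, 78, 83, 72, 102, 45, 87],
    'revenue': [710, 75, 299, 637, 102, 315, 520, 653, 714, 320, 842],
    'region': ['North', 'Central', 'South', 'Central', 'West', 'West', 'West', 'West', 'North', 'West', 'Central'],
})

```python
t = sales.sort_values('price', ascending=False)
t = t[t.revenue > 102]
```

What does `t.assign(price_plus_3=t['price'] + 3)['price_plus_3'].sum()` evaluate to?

sort by price descending:
    price  revenue   region
3     115      637  Central
8     102      714    North
10     87      842  Central
6      83      520     West
5      78      315     West
7      72      653     West
1      45       75  Central
9      45      320     West
2      30      299    South
4      20      102     West
0      12      710    North
filter rows where revenue > 102:
    price  revenue   region
3     115      637  Central
8     102      714    North
10     87      842  Central
6      83      520     West
5      78      315     West
7      72      653     West
9      45      320     West
2      30      299    South
0      12      710    North
add column price_plus_3 = t['price'] + 3:
    price  revenue   region  price_plus_3
3     115      637  Central           118
8     102      714    North           105
10     87      842  Central            90
6      83      520     West            86
5      78      315     West            81
7      72      653     West            75
9      45      320     West            48
2      30      299    South            33
0      12      710    North            15
The sum of column 'price_plus_3' is 651.

651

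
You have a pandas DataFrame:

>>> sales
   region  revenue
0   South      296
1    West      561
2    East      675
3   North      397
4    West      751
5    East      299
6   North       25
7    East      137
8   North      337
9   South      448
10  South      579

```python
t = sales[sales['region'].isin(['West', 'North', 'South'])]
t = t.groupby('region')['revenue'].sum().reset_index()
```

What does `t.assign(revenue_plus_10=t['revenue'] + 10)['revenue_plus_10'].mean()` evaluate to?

1141.33333333

filter rows where region in ['West', 'North', 'South']:
   region  revenue
0   South      296
1    West      561
3   North      397
4    West      751
6   North       25
8   North      337
9   South      448
10  South      579
group by region, sum of revenue:
region
North     759
South    1323
West     1312
Name: revenue, dtype: int64
reset_index():
  region  revenue
0  North      759
1  South     1323
2   West     1312
add column revenue_plus_10 = t['revenue'] + 10:
  region  revenue  revenue_plus_10
0  North      759              769
1  South     1323             1333
2   West     1312             1322
Hence 1141.33333333.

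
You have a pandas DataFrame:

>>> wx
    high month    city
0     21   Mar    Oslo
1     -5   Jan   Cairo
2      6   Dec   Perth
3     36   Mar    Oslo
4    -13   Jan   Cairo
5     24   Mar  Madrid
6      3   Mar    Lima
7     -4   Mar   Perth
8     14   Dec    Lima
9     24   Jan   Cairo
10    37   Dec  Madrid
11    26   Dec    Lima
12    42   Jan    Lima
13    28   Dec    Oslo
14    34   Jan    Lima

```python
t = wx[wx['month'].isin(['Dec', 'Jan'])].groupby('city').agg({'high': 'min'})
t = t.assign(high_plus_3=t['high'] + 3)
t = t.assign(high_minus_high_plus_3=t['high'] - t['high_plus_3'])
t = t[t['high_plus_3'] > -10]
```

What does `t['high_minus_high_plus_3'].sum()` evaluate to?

-12

filter rows where month in ['Dec', 'Jan']:
    high month    city
1     -5   Jan   Cairo
2      6   Dec   Perth
4    -13   Jan   Cairo
8     14   Dec    Lima
9     24   Jan   Cairo
10    37   Dec  Madrid
11    26   Dec    Lima
12    42   Jan    Lima
13    28   Dec    Oslo
14    34   Jan    Lima
group by city, min of high:
        high
city        
Cairo    -13
Lima      14
Madrid    37
Oslo      28
Perth      6
add column high_plus_3 = t['high'] + 3:
        high  high_plus_3
city                     
Cairo    -13          -10
Lima      14           17
Madrid    37           40
Oslo      28           31
Perth      6            9
add column high_minus_high_plus_3 = t['high'] - t['high_plus_3']:
        high  high_plus_3  high_minus_high_plus_3
city                                             
Cairo    -13          -10                      -3
Lima      14           17                      -3
Madrid    37           40                      -3
Oslo      28           31                      -3
Perth      6            9                      -3
filter rows where high_plus_3 > -10:
        high  high_plus_3  high_minus_high_plus_3
city                                             
Lima      14           17                      -3
Madrid    37           40                      -3
Oslo      28           31                      -3
Perth      6            9                      -3
Then the sum of column 'high_minus_high_plus_3': -12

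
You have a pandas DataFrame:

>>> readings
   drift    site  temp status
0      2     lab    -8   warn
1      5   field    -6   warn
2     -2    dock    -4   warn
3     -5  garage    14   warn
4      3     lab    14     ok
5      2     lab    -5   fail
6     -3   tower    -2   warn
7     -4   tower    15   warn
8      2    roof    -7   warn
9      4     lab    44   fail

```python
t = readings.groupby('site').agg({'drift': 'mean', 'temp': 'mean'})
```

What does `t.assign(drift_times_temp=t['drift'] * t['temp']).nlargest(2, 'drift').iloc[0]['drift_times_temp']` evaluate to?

-30.0

group by site: mean(drift), mean(temp):
        drift   temp
site                
dock    -2.00  -4.00
field    5.00  -6.00
garage  -5.00  14.00
lab      2.75  11.25
roof     2.00  -7.00
tower   -3.50   6.50
add column drift_times_temp = t['drift'] * t['temp']:
        drift   temp  drift_times_temp
site                                  
dock    -2.00  -4.00            8.0000
field    5.00  -6.00          -30.0000
garage  -5.00  14.00          -70.0000
lab      2.75  11.25           30.9375
roof     2.00  -7.00          -14.0000
tower   -3.50   6.50          -22.7500
take 2 rows with largest drift:
       drift   temp  drift_times_temp
site                                 
field   5.00  -6.00          -30.0000
lab     2.75  11.25           30.9375
The value at position 0, column 'drift_times_temp' is -30.0.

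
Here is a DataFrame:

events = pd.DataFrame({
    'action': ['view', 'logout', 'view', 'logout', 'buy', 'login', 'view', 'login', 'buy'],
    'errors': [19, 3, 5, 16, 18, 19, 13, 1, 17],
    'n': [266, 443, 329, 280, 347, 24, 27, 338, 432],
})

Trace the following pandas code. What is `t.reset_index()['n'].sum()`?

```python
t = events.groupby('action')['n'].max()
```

group by action, max of n:
action
buy       432
login     338
logout    443
view      329
Name: n, dtype: int64
reset_index():
   action    n
0     buy  432
1   login  338
2  logout  443
3    view  329

1542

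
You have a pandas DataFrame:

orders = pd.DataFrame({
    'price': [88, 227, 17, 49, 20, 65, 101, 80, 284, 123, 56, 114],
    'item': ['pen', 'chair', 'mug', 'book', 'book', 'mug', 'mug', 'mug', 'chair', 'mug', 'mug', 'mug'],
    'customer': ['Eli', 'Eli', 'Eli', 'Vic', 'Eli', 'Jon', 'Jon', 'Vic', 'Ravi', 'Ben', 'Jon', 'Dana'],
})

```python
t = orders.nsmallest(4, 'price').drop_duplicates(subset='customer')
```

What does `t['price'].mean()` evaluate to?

40.6666666667

take 4 rows with smallest price:
    price  item customer
2      17   mug      Eli
4      20  book      Eli
3      49  book      Vic
10     56   mug      Jon
drop duplicate customer (keep=first):
    price  item customer
2      17   mug      Eli
3      49  book      Vic
10     56   mug      Jon
Taking the mean of column 'price' gives 40.6666666667.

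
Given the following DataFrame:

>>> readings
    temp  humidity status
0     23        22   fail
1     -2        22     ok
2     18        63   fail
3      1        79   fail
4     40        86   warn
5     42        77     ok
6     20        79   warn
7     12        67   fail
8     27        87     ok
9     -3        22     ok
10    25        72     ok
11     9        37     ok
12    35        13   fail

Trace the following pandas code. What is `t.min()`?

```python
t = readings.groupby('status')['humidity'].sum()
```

165

group by status, sum of humidity:
status
fail    244
ok      317
warn    165
Name: humidity, dtype: int64
The min of the resulting series is 165.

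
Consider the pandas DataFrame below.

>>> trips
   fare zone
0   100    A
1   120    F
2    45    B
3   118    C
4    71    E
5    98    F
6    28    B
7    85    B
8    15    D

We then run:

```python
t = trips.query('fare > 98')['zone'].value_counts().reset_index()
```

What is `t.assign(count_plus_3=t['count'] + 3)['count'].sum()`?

3

filter rows where fare > 98:
   fare zone
0   100    A
1   120    F
3   118    C
value_counts of zone:
zone
A    1
F    1
C    1
Name: count, dtype: int64
reset_index():
  zone  count
0    A      1
1    F      1
2    C      1
add column count_plus_3 = t['count'] + 3:
  zone  count  count_plus_3
0    A      1             4
1    F      1             4
2    C      1             4
Hence 3.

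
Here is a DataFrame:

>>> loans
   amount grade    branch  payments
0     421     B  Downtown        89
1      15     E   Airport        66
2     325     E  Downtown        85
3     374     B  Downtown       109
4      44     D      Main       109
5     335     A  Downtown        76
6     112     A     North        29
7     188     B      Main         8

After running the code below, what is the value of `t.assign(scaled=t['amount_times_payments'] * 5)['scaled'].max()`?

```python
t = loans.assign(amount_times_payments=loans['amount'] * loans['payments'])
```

add column amount_times_payments = loans['amount'] * loans['payments']:
   amount grade    branch  payments  amount_times_payments
0     421     B  Downtown        89                  37469
1      15     E   Airport        66                    990
2     325     E  Downtown        85                  27625
3     374     B  Downtown       109                  40766
4      44     D      Main       109                   4796
5     335     A  Downtown        76                  25460
6     112     A     North        29                   3248
7     188     B      Main         8                   1504
add column scaled = t['amount_times_payments'] * 5:
   amount grade    branch  payments  amount_times_payments  scaled
0     421     B  Downtown        89                  37469  187345
1      15     E   Airport        66                    990    4950
2     325     E  Downtown        85                  27625  138125
3     374     B  Downtown       109                  40766  203830
4      44     D      Main       109                   4796   23980
5     335     A  Downtown        76                  25460  127300
6     112     A     North        29                   3248   16240
7     188     B      Main         8                   1504    7520

203830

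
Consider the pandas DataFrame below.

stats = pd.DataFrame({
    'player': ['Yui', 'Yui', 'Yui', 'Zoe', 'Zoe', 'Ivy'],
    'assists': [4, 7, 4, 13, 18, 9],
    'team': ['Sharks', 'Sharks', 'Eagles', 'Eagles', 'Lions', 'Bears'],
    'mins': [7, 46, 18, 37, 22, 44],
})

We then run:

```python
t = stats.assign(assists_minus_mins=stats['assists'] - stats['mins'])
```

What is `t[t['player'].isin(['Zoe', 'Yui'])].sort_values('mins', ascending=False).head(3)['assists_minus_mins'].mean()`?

-22.3333333333

add column assists_minus_mins = stats['assists'] - stats['mins']:
  player  assists    team  mins  assists_minus_mins
0    Yui        4  Sharks     7                  -3
1    Yui        7  Sharks    46                 -39
2    Yui        4  Eagles    18                 -14
3    Zoe       13  Eagles    37                 -24
4    Zoe       18   Lions    22                  -4
5    Ivy        9   Bears    44                 -35
filter rows where player in ['Zoe', 'Yui']:
  player  assists    team  mins  assists_minus_mins
0    Yui        4  Sharks     7                  -3
1    Yui        7  Sharks    46                 -39
2    Yui        4  Eagles    18                 -14
3    Zoe       13  Eagles    37                 -24
4    Zoe       18   Lions    22                  -4
sort by mins descending:
  player  assists    team  mins  assists_minus_mins
1    Yui        7  Sharks    46                 -39
3    Zoe       13  Eagles    37                 -24
4    Zoe       18   Lions    22                  -4
2    Yui        4  Eagles    18                 -14
0    Yui        4  Sharks     7                  -3
take first 3 rows:
  player  assists    team  mins  assists_minus_mins
1    Yui        7  Sharks    46                 -39
3    Zoe       13  Eagles    37                 -24
4    Zoe       18   Lions    22                  -4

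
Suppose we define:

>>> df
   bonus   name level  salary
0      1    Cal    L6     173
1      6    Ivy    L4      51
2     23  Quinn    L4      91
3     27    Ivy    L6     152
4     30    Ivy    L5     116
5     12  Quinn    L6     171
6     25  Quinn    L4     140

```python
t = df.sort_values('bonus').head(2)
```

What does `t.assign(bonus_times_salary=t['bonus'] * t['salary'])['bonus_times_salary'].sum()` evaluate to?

479

sort by bonus:
   bonus   name level  salary
0      1    Cal    L6     173
1      6    Ivy    L4      51
5     12  Quinn    L6     171
2     23  Quinn    L4      91
6     25  Quinn    L4     140
3     27    Ivy    L6     152
4     30    Ivy    L5     116
take first 2 rows:
   bonus name level  salary
0      1  Cal    L6     173
1      6  Ivy    L4      51
add column bonus_times_salary = t['bonus'] * t['salary']:
   bonus name level  salary  bonus_times_salary
0      1  Cal    L6     173                 173
1      6  Ivy    L4      51                 306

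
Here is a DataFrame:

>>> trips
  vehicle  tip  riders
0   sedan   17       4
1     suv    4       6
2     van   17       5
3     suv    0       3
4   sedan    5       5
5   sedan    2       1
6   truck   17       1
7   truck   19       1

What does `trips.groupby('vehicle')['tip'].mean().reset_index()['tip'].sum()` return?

group by vehicle, mean of tip:
vehicle
sedan     8.0
suv       2.0
truck    18.0
van      17.0
Name: tip, dtype: float64
reset_index():
  vehicle   tip
0   sedan   8.0
1     suv   2.0
2   truck  18.0
3     van  17.0

45.0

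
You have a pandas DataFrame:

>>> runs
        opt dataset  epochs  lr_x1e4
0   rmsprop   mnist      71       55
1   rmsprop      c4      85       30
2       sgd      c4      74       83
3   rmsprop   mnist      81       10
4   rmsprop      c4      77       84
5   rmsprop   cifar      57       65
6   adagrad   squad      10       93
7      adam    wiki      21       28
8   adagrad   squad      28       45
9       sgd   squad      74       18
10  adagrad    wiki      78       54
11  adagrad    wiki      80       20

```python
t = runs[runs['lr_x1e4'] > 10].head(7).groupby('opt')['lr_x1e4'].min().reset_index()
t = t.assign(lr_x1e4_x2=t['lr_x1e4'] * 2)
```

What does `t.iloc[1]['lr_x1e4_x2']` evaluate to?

56

filter rows where lr_x1e4 > 10:
        opt dataset  epochs  lr_x1e4
0   rmsprop   mnist      71       55
1   rmsprop      c4      85       30
2       sgd      c4      74       83
4   rmsprop      c4      77       84
5   rmsprop   cifar      57       65
6   adagrad   squad      10       93
7      adam    wiki      21       28
8   adagrad   squad      28       45
9       sgd   squad      74       18
10  adagrad    wiki      78       54
11  adagrad    wiki      80       20
take first 7 rows:
       opt dataset  epochs  lr_x1e4
0  rmsprop   mnist      71       55
1  rmsprop      c4      85       30
2      sgd      c4      74       83
4  rmsprop      c4      77       84
5  rmsprop   cifar      57       65
6  adagrad   squad      10       93
7     adam    wiki      21       28
group by opt, min of lr_x1e4:
opt
adagrad    93
adam       28
rmsprop    30
sgd        83
Name: lr_x1e4, dtype: int64
reset_index():
       opt  lr_x1e4
0  adagrad       93
1     adam       28
2  rmsprop       30
3      sgd       83
add column lr_x1e4_x2 = t['lr_x1e4'] * 2:
       opt  lr_x1e4  lr_x1e4_x2
0  adagrad       93         186
1     adam       28          56
2  rmsprop       30          60
3      sgd       83         166
Reading off the value at position 1, column 'lr_x1e4_x2', we get 56.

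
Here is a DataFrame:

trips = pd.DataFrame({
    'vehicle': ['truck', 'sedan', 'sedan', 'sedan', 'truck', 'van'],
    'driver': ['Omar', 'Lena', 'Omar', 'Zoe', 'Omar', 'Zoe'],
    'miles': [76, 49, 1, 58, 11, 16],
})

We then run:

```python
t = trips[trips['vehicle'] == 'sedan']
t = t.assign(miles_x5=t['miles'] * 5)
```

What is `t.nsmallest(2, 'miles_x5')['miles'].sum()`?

filter rows where vehicle == 'sedan':
  vehicle driver  miles
1   sedan   Lena     49
2   sedan   Omar      1
3   sedan    Zoe     58
add column miles_x5 = t['miles'] * 5:
  vehicle driver  miles  miles_x5
1   sedan   Lena     49       245
2   sedan   Omar      1         5
3   sedan    Zoe     58       290
take 2 rows with smallest miles_x5:
  vehicle driver  miles  miles_x5
2   sedan   Omar      1         5
1   sedan   Lena     49       245
Then the sum of column 'miles': 50

50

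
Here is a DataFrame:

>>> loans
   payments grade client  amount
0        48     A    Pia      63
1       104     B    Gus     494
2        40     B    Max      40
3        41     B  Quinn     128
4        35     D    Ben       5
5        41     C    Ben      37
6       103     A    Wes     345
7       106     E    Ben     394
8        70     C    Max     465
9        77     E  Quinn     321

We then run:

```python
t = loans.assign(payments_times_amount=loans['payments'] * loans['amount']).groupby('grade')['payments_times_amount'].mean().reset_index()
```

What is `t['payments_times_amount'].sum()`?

add column payments_times_amount = loans['payments'] * loans['amount']:
   payments grade client  amount  payments_times_amount
0        48     A    Pia      63                   3024
1       104     B    Gus     494                  51376
2        40     B    Max      40                   1600
3        41     B  Quinn     128                   5248
4        35     D    Ben       5                    175
5        41     C    Ben      37                   1517
6       103     A    Wes     345                  35535
7       106     E    Ben     394                  41764
8        70     C    Max     465                  32550
9        77     E  Quinn     321                  24717
group by grade, mean of payments_times_amount:
grade
A    19279.5
B    19408.0
C    17033.5
D      175.0
E    33240.5
Name: payments_times_amount, dtype: float64
reset_index():
  grade  payments_times_amount
0     A                19279.5
1     B                19408.0
2     C                17033.5
3     D                  175.0
4     E                33240.5
The sum of column 'payments_times_amount' is 89136.5.

89136.5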